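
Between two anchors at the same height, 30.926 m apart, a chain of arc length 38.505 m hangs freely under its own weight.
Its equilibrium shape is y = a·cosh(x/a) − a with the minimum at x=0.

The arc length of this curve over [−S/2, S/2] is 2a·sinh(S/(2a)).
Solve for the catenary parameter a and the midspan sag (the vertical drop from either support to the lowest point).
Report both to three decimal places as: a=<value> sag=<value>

a=13.196 sag=10.145

seed: a₀ = √(S³/(24(L−S))) = √(30.926³/(24·7.579)) = 12.751875
iter 1: u=1.212606  f(a)=+5.771e-01  f'(a)=-1.373e+00  a ← 12.751875 − (+5.771e-01/-1.373e+00) = 13.172242
iter 2: u=1.173908  f(a)=+2.977e-02  f'(a)=-1.235e+00  a ← 13.172242 − (+2.977e-02/-1.235e+00) = 13.196352
iter 3: u=1.171763  f(a)=+8.871e-05  f'(a)=-1.227e+00  a ← 13.196352 − (+8.871e-05/-1.227e+00) = 13.196424
iter 4: u=1.171757  f(a)=+7.932e-10  f'(a)=-1.227e+00  a ← 13.196424 − (+7.932e-10/-1.227e+00) = 13.196424
iter 5: u=1.171757  f(a)=-7.105e-15  f'(a)=-1.227e+00  a ← 13.196424 − (-7.105e-15/-1.227e+00) = 13.196424
converged: |Δa| < 1e-12 after 5 iterations
sag = a·(cosh(S/(2a)) − 1) = 13.196424·(cosh(1.171757) − 1) = 10.144620
T_max/T_min = cosh(S/(2a)) = 1.768740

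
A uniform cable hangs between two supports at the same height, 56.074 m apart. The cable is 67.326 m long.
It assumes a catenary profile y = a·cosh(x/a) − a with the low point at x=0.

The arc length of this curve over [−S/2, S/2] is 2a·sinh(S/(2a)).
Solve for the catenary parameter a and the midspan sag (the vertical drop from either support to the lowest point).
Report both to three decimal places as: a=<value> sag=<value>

seed: a₀ = √(S³/(24(L−S))) = √(56.074³/(24·11.252)) = 25.551819
iter 1: u=1.097260  f(a)=+6.971e-01  f'(a)=-9.914e-01  a ← 25.551819 − (+6.971e-01/-9.914e-01) = 26.254957
iter 2: u=1.067875  f(a)=+2.981e-02  f'(a)=-9.083e-01  a ← 26.254957 − (+2.981e-02/-9.083e-01) = 26.287779
iter 3: u=1.066541  f(a)=+5.991e-05  f'(a)=-9.046e-01  a ← 26.287779 − (+5.991e-05/-9.046e-01) = 26.287845
iter 4: u=1.066539  f(a)=+2.430e-10  f'(a)=-9.046e-01  a ← 26.287845 − (+2.430e-10/-9.046e-01) = 26.287845
iter 5: u=1.066539  f(a)=+0.000e+00  f'(a)=-9.046e-01  a ← 26.287845 − (+0.000e+00/-9.046e-01) = 26.287845
converged: |Δa| < 1e-12 after 5 iterations
sag = a·(cosh(S/(2a)) − 1) = 26.287845·(cosh(1.066539) − 1) = 16.423376
T_max/T_min = cosh(S/(2a)) = 1.624752

a=26.288 sag=16.423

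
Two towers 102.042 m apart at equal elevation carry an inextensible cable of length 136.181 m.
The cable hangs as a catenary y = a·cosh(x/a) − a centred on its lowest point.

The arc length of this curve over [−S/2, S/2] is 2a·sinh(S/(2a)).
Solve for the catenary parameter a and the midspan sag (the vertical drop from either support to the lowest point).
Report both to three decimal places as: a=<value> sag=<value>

a=37.695 sag=40.133

seed: a₀ = √(S³/(24(L−S))) = √(102.042³/(24·34.139)) = 36.011186
iter 1: u=1.416810  f(a)=+3.595e+00  f'(a)=-2.305e+00  a ← 36.011186 − (+3.595e+00/-2.305e+00) = 37.570817
iter 2: u=1.357996  f(a)=+2.467e-01  f'(a)=-1.998e+00  a ← 37.570817 − (+2.467e-01/-1.998e+00) = 37.694277
iter 3: u=1.353548  f(a)=+1.352e-03  f'(a)=-1.977e+00  a ← 37.694277 − (+1.352e-03/-1.977e+00) = 37.694961
iter 4: u=1.353523  f(a)=+4.106e-08  f'(a)=-1.976e+00  a ← 37.694961 − (+4.106e-08/-1.976e+00) = 37.694961
iter 5: u=1.353523  f(a)=+0.000e+00  f'(a)=-1.976e+00  a ← 37.694961 − (+0.000e+00/-1.976e+00) = 37.694961
converged: |Δa| < 1e-12 after 5 iterations
sag = a·(cosh(S/(2a)) − 1) = 37.694961·(cosh(1.353523) − 1) = 40.133223
T_max/T_min = cosh(S/(2a)) = 2.064684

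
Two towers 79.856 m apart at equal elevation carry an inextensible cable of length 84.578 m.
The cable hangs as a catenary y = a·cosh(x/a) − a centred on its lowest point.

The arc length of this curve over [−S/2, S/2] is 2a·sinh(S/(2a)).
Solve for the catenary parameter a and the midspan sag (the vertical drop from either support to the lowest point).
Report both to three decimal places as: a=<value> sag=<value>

a=67.620 sag=12.135

seed: a₀ = √(S³/(24(L−S))) = √(79.856³/(24·4.722)) = 67.033627
iter 1: u=0.595641  f(a)=+8.448e-02  f'(a)=-1.459e-01  a ← 67.033627 − (+8.448e-02/-1.459e-01) = 67.612446
iter 2: u=0.590542  f(a)=+1.107e-03  f'(a)=-1.421e-01  a ← 67.612446 − (+1.107e-03/-1.421e-01) = 67.620231
iter 3: u=0.590474  f(a)=+1.955e-07  f'(a)=-1.421e-01  a ← 67.620231 − (+1.955e-07/-1.421e-01) = 67.620232
iter 4: u=0.590474  f(a)=+2.842e-14  f'(a)=-1.421e-01  a ← 67.620232 − (+2.842e-14/-1.421e-01) = 67.620232
converged: |Δa| < 1e-12 after 4 iterations
sag = a·(cosh(S/(2a)) − 1) = 67.620232·(cosh(0.590474) − 1) = 12.134738
T_max/T_min = cosh(S/(2a)) = 1.179454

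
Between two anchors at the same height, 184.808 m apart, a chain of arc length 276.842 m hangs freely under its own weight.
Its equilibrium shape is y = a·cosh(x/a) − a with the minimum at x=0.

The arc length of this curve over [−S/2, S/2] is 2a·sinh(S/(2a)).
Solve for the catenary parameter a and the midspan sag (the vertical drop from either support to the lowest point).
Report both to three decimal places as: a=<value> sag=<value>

a=57.066 sag=92.657

seed: a₀ = √(S³/(24(L−S))) = √(184.808³/(24·92.034)) = 53.456606
iter 1: u=1.728580  f(a)=+1.477e+01  f'(a)=-4.588e+00  a ← 53.456606 − (+1.477e+01/-4.588e+00) = 56.675638
iter 2: u=1.630401  f(a)=+1.439e+00  f'(a)=-3.734e+00  a ← 56.675638 − (+1.439e+00/-3.734e+00) = 57.061103
iter 3: u=1.619387  f(a)=+1.693e-02  f'(a)=-3.647e+00  a ← 57.061103 − (+1.693e-02/-3.647e+00) = 57.065744
iter 4: u=1.619255  f(a)=+2.402e-06  f'(a)=-3.646e+00  a ← 57.065744 − (+2.402e-06/-3.646e+00) = 57.065745
iter 5: u=1.619255  f(a)=+5.684e-14  f'(a)=-3.646e+00  a ← 57.065745 − (+5.684e-14/-3.646e+00) = 57.065745
converged: |Δa| < 1e-12 after 5 iterations
sag = a·(cosh(S/(2a)) − 1) = 57.065745·(cosh(1.619255) − 1) = 92.656907
T_max/T_min = cosh(S/(2a)) = 2.623687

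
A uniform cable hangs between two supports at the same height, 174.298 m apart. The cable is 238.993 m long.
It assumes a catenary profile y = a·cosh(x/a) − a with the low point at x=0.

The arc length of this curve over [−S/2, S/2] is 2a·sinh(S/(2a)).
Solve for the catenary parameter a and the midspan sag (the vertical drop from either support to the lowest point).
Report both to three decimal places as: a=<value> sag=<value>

seed: a₀ = √(S³/(24(L−S))) = √(174.298³/(24·64.695)) = 58.397953
iter 1: u=1.492330  f(a)=+7.598e+00  f'(a)=-2.750e+00  a ← 58.397953 − (+7.598e+00/-2.750e+00) = 61.160854
iter 2: u=1.424915  f(a)=+5.725e-01  f'(a)=-2.350e+00  a ← 61.160854 − (+5.725e-01/-2.350e+00) = 61.404482
iter 3: u=1.419261  f(a)=+3.836e-03  f'(a)=-2.318e+00  a ← 61.404482 − (+3.836e-03/-2.318e+00) = 61.406136
iter 4: u=1.419223  f(a)=+1.747e-07  f'(a)=-2.318e+00  a ← 61.406136 − (+1.747e-07/-2.318e+00) = 61.406136
iter 5: u=1.419223  f(a)=+0.000e+00  f'(a)=-2.318e+00  a ← 61.406136 − (+0.000e+00/-2.318e+00) = 61.406136
converged: |Δa| < 1e-12 after 5 iterations
sag = a·(cosh(S/(2a)) − 1) = 61.406136·(cosh(1.419223) − 1) = 72.944625
T_max/T_min = cosh(S/(2a)) = 2.187904

a=61.406 sag=72.945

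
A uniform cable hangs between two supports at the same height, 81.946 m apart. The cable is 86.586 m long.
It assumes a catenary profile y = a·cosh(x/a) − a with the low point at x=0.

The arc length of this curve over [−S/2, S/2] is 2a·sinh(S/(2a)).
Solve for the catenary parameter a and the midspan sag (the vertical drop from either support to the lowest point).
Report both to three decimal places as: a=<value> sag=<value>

seed: a₀ = √(S³/(24(L−S))) = √(81.946³/(24·4.640)) = 70.295420
iter 1: u=0.582869  f(a)=+7.946e-02  f'(a)=-1.366e-01  a ← 70.295420 − (+7.946e-02/-1.366e-01) = 70.877309
iter 2: u=0.578083  f(a)=+9.974e-04  f'(a)=-1.331e-01  a ← 70.877309 − (+9.974e-04/-1.331e-01) = 70.884800
iter 3: u=0.578022  f(a)=+1.616e-07  f'(a)=-1.331e-01  a ← 70.884800 − (+1.616e-07/-1.331e-01) = 70.884801
iter 4: u=0.578022  f(a)=+0.000e+00  f'(a)=-1.331e-01  a ← 70.884801 − (+0.000e+00/-1.331e-01) = 70.884801
converged: |Δa| < 1e-12 after 4 iterations
sag = a·(cosh(S/(2a)) − 1) = 70.884801·(cosh(0.578022) − 1) = 12.175050
T_max/T_min = cosh(S/(2a)) = 1.171758

a=70.885 sag=12.175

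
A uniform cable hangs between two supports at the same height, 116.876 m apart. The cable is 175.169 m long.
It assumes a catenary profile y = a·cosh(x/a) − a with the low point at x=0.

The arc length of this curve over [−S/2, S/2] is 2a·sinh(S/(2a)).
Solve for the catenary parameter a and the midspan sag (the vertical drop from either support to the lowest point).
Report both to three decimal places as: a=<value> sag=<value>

seed: a₀ = √(S³/(24(L−S))) = √(116.876³/(24·58.293)) = 33.781131
iter 1: u=1.729901  f(a)=+9.370e+00  f'(a)=-4.601e+00  a ← 33.781131 − (+9.370e+00/-4.601e+00) = 35.817826
iter 2: u=1.631534  f(a)=+9.143e-01  f'(a)=-3.743e+00  a ← 35.817826 − (+9.143e-01/-3.743e+00) = 36.062100
iter 3: u=1.620482  f(a)=+1.078e-02  f'(a)=-3.655e+00  a ← 36.062100 − (+1.078e-02/-3.655e+00) = 36.065050
iter 4: u=1.620350  f(a)=+1.539e-06  f'(a)=-3.654e+00  a ← 36.065050 − (+1.539e-06/-3.654e+00) = 36.065050
iter 5: u=1.620350  f(a)=+0.000e+00  f'(a)=-3.654e+00  a ← 36.065050 − (+0.000e+00/-3.654e+00) = 36.065050
converged: |Δa| < 1e-12 after 5 iterations
sag = a·(cosh(S/(2a)) − 1) = 36.065050·(cosh(1.620350) − 1) = 58.654179
T_max/T_min = cosh(S/(2a)) = 2.626344

a=36.065 sag=58.654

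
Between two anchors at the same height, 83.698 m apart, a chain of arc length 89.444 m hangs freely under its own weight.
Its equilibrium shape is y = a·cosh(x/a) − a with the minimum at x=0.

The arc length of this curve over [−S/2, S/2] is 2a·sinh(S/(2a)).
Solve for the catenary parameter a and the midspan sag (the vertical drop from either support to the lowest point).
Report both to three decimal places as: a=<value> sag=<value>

seed: a₀ = √(S³/(24(L−S))) = √(83.698³/(24·5.746)) = 65.205494
iter 1: u=0.641802  f(a)=+1.195e-01  f'(a)=-1.836e-01  a ← 65.205494 − (+1.195e-01/-1.836e-01) = 65.856378
iter 2: u=0.635459  f(a)=+1.813e-03  f'(a)=-1.781e-01  a ← 65.856378 − (+1.813e-03/-1.781e-01) = 65.866559
iter 3: u=0.635360  f(a)=+4.315e-07  f'(a)=-1.780e-01  a ← 65.866559 − (+4.315e-07/-1.780e-01) = 65.866562
iter 4: u=0.635360  f(a)=+2.842e-14  f'(a)=-1.780e-01  a ← 65.866562 − (+2.842e-14/-1.780e-01) = 65.866562
converged: |Δa| < 1e-12 after 4 iterations
sag = a·(cosh(S/(2a)) − 1) = 65.866562·(cosh(0.635360) − 1) = 13.747892
T_max/T_min = cosh(S/(2a)) = 1.208723

a=65.867 sag=13.748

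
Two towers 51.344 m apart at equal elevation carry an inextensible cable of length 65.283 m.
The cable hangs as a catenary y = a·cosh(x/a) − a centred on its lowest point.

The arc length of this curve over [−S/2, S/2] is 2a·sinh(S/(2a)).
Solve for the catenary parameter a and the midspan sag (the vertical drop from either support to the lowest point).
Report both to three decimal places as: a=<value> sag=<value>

seed: a₀ = √(S³/(24(L−S))) = √(51.344³/(24·13.939)) = 20.114680
iter 1: u=1.276282  f(a)=+1.180e+00  f'(a)=-1.625e+00  a ← 20.114680 − (+1.180e+00/-1.625e+00) = 20.840907
iter 2: u=1.231808  f(a)=+6.693e-02  f'(a)=-1.446e+00  a ← 20.840907 − (+6.693e-02/-1.446e+00) = 20.887206
iter 3: u=1.229078  f(a)=+2.439e-04  f'(a)=-1.435e+00  a ← 20.887206 − (+2.439e-04/-1.435e+00) = 20.887376
iter 4: u=1.229068  f(a)=+3.264e-09  f'(a)=-1.435e+00  a ← 20.887376 − (+3.264e-09/-1.435e+00) = 20.887376
iter 5: u=1.229068  f(a)=+1.421e-14  f'(a)=-1.435e+00  a ← 20.887376 − (+1.421e-14/-1.435e+00) = 20.887376
converged: |Δa| < 1e-12 after 5 iterations
sag = a·(cosh(S/(2a)) − 1) = 20.887376·(cosh(1.229068) − 1) = 17.865043
T_max/T_min = cosh(S/(2a)) = 1.855303

a=20.887 sag=17.865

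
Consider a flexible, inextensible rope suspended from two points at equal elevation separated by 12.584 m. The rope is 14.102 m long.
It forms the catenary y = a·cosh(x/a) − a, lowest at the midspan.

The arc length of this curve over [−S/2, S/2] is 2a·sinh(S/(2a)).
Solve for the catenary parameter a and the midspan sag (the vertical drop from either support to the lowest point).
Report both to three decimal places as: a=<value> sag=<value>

seed: a₀ = √(S³/(24(L−S))) = √(12.584³/(24·1.518)) = 7.395824
iter 1: u=0.850750  f(a)=+5.589e-02  f'(a)=-4.410e-01  a ← 7.395824 − (+5.589e-02/-4.410e-01) = 7.522563
iter 2: u=0.836417  f(a)=+1.469e-03  f'(a)=-4.181e-01  a ← 7.522563 − (+1.469e-03/-4.181e-01) = 7.526077
iter 3: u=0.836027  f(a)=+1.076e-06  f'(a)=-4.175e-01  a ← 7.526077 − (+1.076e-06/-4.175e-01) = 7.526079
iter 4: u=0.836026  f(a)=+5.755e-13  f'(a)=-4.175e-01  a ← 7.526079 − (+5.755e-13/-4.175e-01) = 7.526079
converged: |Δa| < 1e-12 after 4 iterations
sag = a·(cosh(S/(2a)) − 1) = 7.526079·(cosh(0.836026) − 1) = 2.786945
T_max/T_min = cosh(S/(2a)) = 1.370305

a=7.526 sag=2.787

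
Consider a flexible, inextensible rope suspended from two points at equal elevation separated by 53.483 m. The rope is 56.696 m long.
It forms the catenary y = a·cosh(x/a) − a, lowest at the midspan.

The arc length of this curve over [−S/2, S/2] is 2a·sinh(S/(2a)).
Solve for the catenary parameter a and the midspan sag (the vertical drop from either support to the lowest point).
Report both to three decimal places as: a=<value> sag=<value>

seed: a₀ = √(S³/(24(L−S))) = √(53.483³/(24·3.213)) = 44.541276
iter 1: u=0.600376  f(a)=+5.841e-02  f'(a)=-1.495e-01  a ← 44.541276 − (+5.841e-02/-1.495e-01) = 44.931851
iter 2: u=0.595157  f(a)=+7.771e-04  f'(a)=-1.456e-01  a ← 44.931851 − (+7.771e-04/-1.456e-01) = 44.937189
iter 3: u=0.595086  f(a)=+1.417e-07  f'(a)=-1.455e-01  a ← 44.937189 − (+1.417e-07/-1.455e-01) = 44.937190
iter 4: u=0.595086  f(a)=+2.132e-14  f'(a)=-1.455e-01  a ← 44.937190 − (+2.132e-14/-1.455e-01) = 44.937190
converged: |Δa| < 1e-12 after 4 iterations
sag = a·(cosh(S/(2a)) − 1) = 44.937190·(cosh(0.595086) − 1) = 8.194346
T_max/T_min = cosh(S/(2a)) = 1.182351

a=44.937 sag=8.194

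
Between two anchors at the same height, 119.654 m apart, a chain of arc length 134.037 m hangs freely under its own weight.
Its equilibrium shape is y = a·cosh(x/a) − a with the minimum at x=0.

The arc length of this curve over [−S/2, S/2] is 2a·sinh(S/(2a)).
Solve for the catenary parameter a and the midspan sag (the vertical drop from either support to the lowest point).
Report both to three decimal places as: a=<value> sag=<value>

seed: a₀ = √(S³/(24(L−S))) = √(119.654³/(24·14.383)) = 70.446670
iter 1: u=0.849252  f(a)=+5.277e-01  f'(a)=-4.386e-01  a ← 70.446670 − (+5.277e-01/-4.386e-01) = 71.649865
iter 2: u=0.834991  f(a)=+1.382e-02  f'(a)=-4.159e-01  a ← 71.649865 − (+1.382e-02/-4.159e-01) = 71.683103
iter 3: u=0.834604  f(a)=+1.005e-05  f'(a)=-4.152e-01  a ← 71.683103 − (+1.005e-05/-4.152e-01) = 71.683127
iter 4: u=0.834604  f(a)=+5.343e-12  f'(a)=-4.152e-01  a ← 71.683127 − (+5.343e-12/-4.152e-01) = 71.683127
converged: |Δa| < 1e-12 after 4 iterations
sag = a·(cosh(S/(2a)) − 1) = 71.683127·(cosh(0.834604) − 1) = 26.449182
T_max/T_min = cosh(S/(2a)) = 1.368974

a=71.683 sag=26.449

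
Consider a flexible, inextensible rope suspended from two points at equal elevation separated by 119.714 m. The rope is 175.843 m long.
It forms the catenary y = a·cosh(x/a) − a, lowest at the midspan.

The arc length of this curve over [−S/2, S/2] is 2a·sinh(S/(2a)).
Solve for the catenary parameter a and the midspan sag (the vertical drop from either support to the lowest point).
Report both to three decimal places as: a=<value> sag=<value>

a=37.968 sag=57.801

seed: a₀ = √(S³/(24(L−S))) = √(119.714³/(24·56.129)) = 35.687666
iter 1: u=1.677246  f(a)=+8.445e+00  f'(a)=-4.124e+00  a ← 35.687666 − (+8.445e+00/-4.124e+00) = 37.735354
iter 2: u=1.586231  f(a)=+7.814e-01  f'(a)=-3.393e+00  a ← 37.735354 − (+7.814e-01/-3.393e+00) = 37.965624
iter 3: u=1.576610  f(a)=+8.196e-03  f'(a)=-3.322e+00  a ← 37.965624 − (+8.196e-03/-3.322e+00) = 37.968091
iter 4: u=1.576508  f(a)=+9.225e-07  f'(a)=-3.322e+00  a ← 37.968091 − (+9.225e-07/-3.322e+00) = 37.968091
iter 5: u=1.576508  f(a)=-2.842e-14  f'(a)=-3.322e+00  a ← 37.968091 − (-2.842e-14/-3.322e+00) = 37.968091
converged: |Δa| < 1e-12 after 5 iterations
sag = a·(cosh(S/(2a)) − 1) = 37.968091·(cosh(1.576508) − 1) = 57.801247
T_max/T_min = cosh(S/(2a)) = 2.522364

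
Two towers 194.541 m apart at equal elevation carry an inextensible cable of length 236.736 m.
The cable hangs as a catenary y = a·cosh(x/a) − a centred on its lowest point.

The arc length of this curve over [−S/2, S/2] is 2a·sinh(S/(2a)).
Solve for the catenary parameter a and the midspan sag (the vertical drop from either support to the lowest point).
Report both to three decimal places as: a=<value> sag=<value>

a=87.913 sag=59.531

seed: a₀ = √(S³/(24(L−S))) = √(194.541³/(24·42.195)) = 85.266925
iter 1: u=1.140776  f(a)=+2.832e+00  f'(a)=-1.125e+00  a ← 85.266925 − (+2.832e+00/-1.125e+00) = 87.785221
iter 2: u=1.108051  f(a)=+1.303e-01  f'(a)=-1.023e+00  a ← 87.785221 − (+1.303e-01/-1.023e+00) = 87.912569
iter 3: u=1.106446  f(a)=+3.054e-04  f'(a)=-1.019e+00  a ← 87.912569 − (+3.054e-04/-1.019e+00) = 87.912869
iter 4: u=1.106442  f(a)=+1.685e-09  f'(a)=-1.019e+00  a ← 87.912869 − (+1.685e-09/-1.019e+00) = 87.912869
iter 5: u=1.106442  f(a)=+2.842e-14  f'(a)=-1.019e+00  a ← 87.912869 − (+2.842e-14/-1.019e+00) = 87.912869
converged: |Δa| < 1e-12 after 5 iterations
sag = a·(cosh(S/(2a)) − 1) = 87.912869·(cosh(1.106442) − 1) = 59.530869
T_max/T_min = cosh(S/(2a)) = 1.677158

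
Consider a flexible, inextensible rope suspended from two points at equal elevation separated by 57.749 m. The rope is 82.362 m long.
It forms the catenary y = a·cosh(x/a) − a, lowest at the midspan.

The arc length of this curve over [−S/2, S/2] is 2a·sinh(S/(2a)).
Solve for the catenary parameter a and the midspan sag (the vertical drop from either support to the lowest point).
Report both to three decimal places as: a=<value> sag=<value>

a=19.113 sag=26.287

seed: a₀ = √(S³/(24(L−S))) = √(57.749³/(24·24.613)) = 18.056302
iter 1: u=1.599137  f(a)=+3.346e+00  f'(a)=-3.490e+00  a ← 18.056302 − (+3.346e+00/-3.490e+00) = 19.014886
iter 2: u=1.518521  f(a)=+2.849e-01  f'(a)=-2.919e+00  a ← 19.014886 − (+2.849e-01/-2.919e+00) = 19.112489
iter 3: u=1.510766  f(a)=+2.491e-03  f'(a)=-2.868e+00  a ← 19.112489 − (+2.491e-03/-2.868e+00) = 19.113357
iter 4: u=1.510697  f(a)=+1.940e-07  f'(a)=-2.868e+00  a ← 19.113357 − (+1.940e-07/-2.868e+00) = 19.113357
iter 5: u=1.510697  f(a)=+1.421e-14  f'(a)=-2.868e+00  a ← 19.113357 − (+1.421e-14/-2.868e+00) = 19.113357
converged: |Δa| < 1e-12 after 5 iterations
sag = a·(cosh(S/(2a)) − 1) = 19.113357·(cosh(1.510697) − 1) = 26.287030
T_max/T_min = cosh(S/(2a)) = 2.375322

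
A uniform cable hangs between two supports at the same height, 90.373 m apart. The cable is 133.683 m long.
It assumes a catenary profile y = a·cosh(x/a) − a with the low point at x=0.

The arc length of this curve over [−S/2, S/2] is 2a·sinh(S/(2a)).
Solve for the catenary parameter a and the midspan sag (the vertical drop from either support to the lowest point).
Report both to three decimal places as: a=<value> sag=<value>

seed: a₀ = √(S³/(24(L−S))) = √(90.373³/(24·43.310)) = 26.647614
iter 1: u=1.695705  f(a)=+6.670e+00  f'(a)=-4.287e+00  a ← 26.647614 − (+6.670e+00/-4.287e+00) = 28.203771
iter 2: u=1.602144  f(a)=+6.290e-01  f'(a)=-3.513e+00  a ← 28.203771 − (+6.290e-01/-3.513e+00) = 28.382804
iter 3: u=1.592038  f(a)=+6.877e-03  f'(a)=-3.437e+00  a ← 28.382804 − (+6.877e-03/-3.437e+00) = 28.384805
iter 4: u=1.591926  f(a)=+8.421e-07  f'(a)=-3.436e+00  a ← 28.384805 − (+8.421e-07/-3.436e+00) = 28.384805
iter 5: u=1.591926  f(a)=+0.000e+00  f'(a)=-3.436e+00  a ← 28.384805 − (+0.000e+00/-3.436e+00) = 28.384805
converged: |Δa| < 1e-12 after 5 iterations
sag = a·(cosh(S/(2a)) − 1) = 28.384805·(cosh(1.591926) − 1) = 44.233948
T_max/T_min = cosh(S/(2a)) = 2.558367

a=28.385 sag=44.234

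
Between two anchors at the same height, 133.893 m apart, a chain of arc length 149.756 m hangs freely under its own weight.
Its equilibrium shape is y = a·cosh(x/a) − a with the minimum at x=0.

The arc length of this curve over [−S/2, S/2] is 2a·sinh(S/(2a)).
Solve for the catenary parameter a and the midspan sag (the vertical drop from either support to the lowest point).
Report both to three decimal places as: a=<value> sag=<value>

seed: a₀ = √(S³/(24(L−S))) = √(133.893³/(24·15.863)) = 79.403295
iter 1: u=0.843120  f(a)=+5.734e-01  f'(a)=-4.287e-01  a ← 79.403295 − (+5.734e-01/-4.287e-01) = 80.740978
iter 2: u=0.829151  f(a)=+1.481e-02  f'(a)=-4.068e-01  a ← 80.740978 − (+1.481e-02/-4.068e-01) = 80.777390
iter 3: u=0.828778  f(a)=+1.046e-05  f'(a)=-4.062e-01  a ← 80.777390 − (+1.046e-05/-4.062e-01) = 80.777416
iter 4: u=0.828777  f(a)=+5.201e-12  f'(a)=-4.062e-01  a ← 80.777416 − (+5.201e-12/-4.062e-01) = 80.777416
converged: |Δa| < 1e-12 after 4 iterations
sag = a·(cosh(S/(2a)) − 1) = 80.777416·(cosh(0.828777) − 1) = 29.366607
T_max/T_min = cosh(S/(2a)) = 1.363550

a=80.777 sag=29.367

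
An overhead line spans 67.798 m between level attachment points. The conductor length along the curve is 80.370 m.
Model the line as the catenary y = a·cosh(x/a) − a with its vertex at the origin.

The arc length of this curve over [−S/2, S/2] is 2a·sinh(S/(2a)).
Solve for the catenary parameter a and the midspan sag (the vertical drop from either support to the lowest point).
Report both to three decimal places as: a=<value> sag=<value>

a=32.996 sag=19.000

seed: a₀ = √(S³/(24(L−S))) = √(67.798³/(24·12.572)) = 32.137902
iter 1: u=1.054798  f(a)=+7.182e-01  f'(a)=-8.730e-01  a ← 32.137902 − (+7.182e-01/-8.730e-01) = 32.960618
iter 2: u=1.028470  f(a)=+2.850e-02  f'(a)=-8.049e-01  a ← 32.960618 − (+2.850e-02/-8.049e-01) = 32.996029
iter 3: u=1.027366  f(a)=+4.900e-05  f'(a)=-8.021e-01  a ← 32.996029 − (+4.900e-05/-8.021e-01) = 32.996090
iter 4: u=1.027364  f(a)=+1.454e-10  f'(a)=-8.021e-01  a ← 32.996090 − (+1.454e-10/-8.021e-01) = 32.996090
iter 5: u=1.027364  f(a)=+0.000e+00  f'(a)=-8.021e-01  a ← 32.996090 − (+0.000e+00/-8.021e-01) = 32.996090
converged: |Δa| < 1e-12 after 5 iterations
sag = a·(cosh(S/(2a)) − 1) = 32.996090·(cosh(1.027364) − 1) = 18.999835
T_max/T_min = cosh(S/(2a)) = 1.575821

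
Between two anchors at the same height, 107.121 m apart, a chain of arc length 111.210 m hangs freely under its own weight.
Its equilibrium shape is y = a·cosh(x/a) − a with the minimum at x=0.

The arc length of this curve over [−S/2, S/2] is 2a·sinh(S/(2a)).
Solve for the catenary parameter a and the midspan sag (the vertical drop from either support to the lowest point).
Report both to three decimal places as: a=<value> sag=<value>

a=112.553 sag=12.986

seed: a₀ = √(S³/(24(L−S))) = √(107.121³/(24·4.089)) = 111.917436
iter 1: u=0.478572  f(a)=+4.708e-02  f'(a)=-7.476e-02  a ← 111.917436 − (+4.708e-02/-7.476e-02) = 112.547212
iter 2: u=0.475894  f(a)=+4.004e-04  f'(a)=-7.349e-02  a ← 112.547212 − (+4.004e-04/-7.349e-02) = 112.552660
iter 3: u=0.475871  f(a)=+2.950e-08  f'(a)=-7.348e-02  a ← 112.552660 − (+2.950e-08/-7.348e-02) = 112.552661
iter 4: u=0.475871  f(a)=+0.000e+00  f'(a)=-7.348e-02  a ← 112.552661 − (+0.000e+00/-7.348e-02) = 112.552661
converged: |Δa| < 1e-12 after 4 iterations
sag = a·(cosh(S/(2a)) − 1) = 112.552661·(cosh(0.475871) − 1) = 12.986247
T_max/T_min = cosh(S/(2a)) = 1.115379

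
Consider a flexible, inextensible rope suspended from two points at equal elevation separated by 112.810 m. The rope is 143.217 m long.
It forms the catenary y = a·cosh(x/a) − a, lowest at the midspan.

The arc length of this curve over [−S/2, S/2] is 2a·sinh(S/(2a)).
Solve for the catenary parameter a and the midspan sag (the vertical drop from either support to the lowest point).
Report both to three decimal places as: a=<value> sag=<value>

seed: a₀ = √(S³/(24(L−S))) = √(112.810³/(24·30.407)) = 44.353612
iter 1: u=1.271712  f(a)=+2.556e+00  f'(a)=-1.606e+00  a ← 44.353612 − (+2.556e+00/-1.606e+00) = 45.944850
iter 2: u=1.227668  f(a)=+1.440e-01  f'(a)=-1.430e+00  a ← 45.944850 − (+1.440e-01/-1.430e+00) = 46.045546
iter 3: u=1.224983  f(a)=+5.173e-04  f'(a)=-1.419e+00  a ← 46.045546 − (+5.173e-04/-1.419e+00) = 46.045910
iter 4: u=1.224973  f(a)=+6.730e-09  f'(a)=-1.419e+00  a ← 46.045910 − (+6.730e-09/-1.419e+00) = 46.045910
iter 5: u=1.224973  f(a)=+0.000e+00  f'(a)=-1.419e+00  a ← 46.045910 − (+0.000e+00/-1.419e+00) = 46.045910
converged: |Δa| < 1e-12 after 5 iterations
sag = a·(cosh(S/(2a)) − 1) = 46.045910·(cosh(1.224973) − 1) = 39.089295
T_max/T_min = cosh(S/(2a)) = 1.848920

a=46.046 sag=39.089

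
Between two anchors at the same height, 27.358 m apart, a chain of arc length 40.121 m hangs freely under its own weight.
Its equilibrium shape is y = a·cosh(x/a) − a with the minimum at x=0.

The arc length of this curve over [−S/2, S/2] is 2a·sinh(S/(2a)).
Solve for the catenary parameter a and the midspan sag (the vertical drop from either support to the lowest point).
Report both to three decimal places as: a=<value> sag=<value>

a=8.696 sag=13.168

seed: a₀ = √(S³/(24(L−S))) = √(27.358³/(24·12.763)) = 8.176068
iter 1: u=1.673054  f(a)=+1.910e+00  f'(a)=-4.088e+00  a ← 8.176068 − (+1.910e+00/-4.088e+00) = 8.643304
iter 2: u=1.582612  f(a)=+1.760e-01  f'(a)=-3.367e+00  a ← 8.643304 − (+1.760e-01/-3.367e+00) = 8.695573
iter 3: u=1.573099  f(a)=+1.828e-03  f'(a)=-3.297e+00  a ← 8.695573 − (+1.828e-03/-3.297e+00) = 8.696128
iter 4: u=1.572999  f(a)=+2.019e-07  f'(a)=-3.296e+00  a ← 8.696128 − (+2.019e-07/-3.296e+00) = 8.696128
iter 5: u=1.572999  f(a)=+7.105e-15  f'(a)=-3.296e+00  a ← 8.696128 − (+7.105e-15/-3.296e+00) = 8.696128
converged: |Δa| < 1e-12 after 5 iterations
sag = a·(cosh(S/(2a)) − 1) = 8.696128·(cosh(1.572999) − 1) = 13.168142
T_max/T_min = cosh(S/(2a)) = 2.514254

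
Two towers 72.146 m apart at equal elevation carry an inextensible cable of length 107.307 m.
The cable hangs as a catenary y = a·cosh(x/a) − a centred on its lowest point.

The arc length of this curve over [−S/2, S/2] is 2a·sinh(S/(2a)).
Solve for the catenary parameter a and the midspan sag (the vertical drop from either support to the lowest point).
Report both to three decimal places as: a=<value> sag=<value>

a=22.492 sag=35.685

seed: a₀ = √(S³/(24(L−S))) = √(72.146³/(24·35.161)) = 21.095128
iter 1: u=1.710016  f(a)=+5.514e+00  f'(a)=-4.416e+00  a ← 21.095128 − (+5.514e+00/-4.416e+00) = 22.343732
iter 2: u=1.614457  f(a)=+5.274e-01  f'(a)=-3.608e+00  a ← 22.343732 − (+5.274e-01/-3.608e+00) = 22.489920
iter 3: u=1.603963  f(a)=+5.954e-03  f'(a)=-3.527e+00  a ← 22.489920 − (+5.954e-03/-3.527e+00) = 22.491608
iter 4: u=1.603843  f(a)=+7.777e-07  f'(a)=-3.526e+00  a ← 22.491608 − (+7.777e-07/-3.526e+00) = 22.491609
iter 5: u=1.603843  f(a)=+0.000e+00  f'(a)=-3.526e+00  a ← 22.491609 − (+0.000e+00/-3.526e+00) = 22.491609
converged: |Δa| < 1e-12 after 5 iterations
sag = a·(cosh(S/(2a)) − 1) = 22.491609·(cosh(1.603843) − 1) = 35.685453
T_max/T_min = cosh(S/(2a)) = 2.586612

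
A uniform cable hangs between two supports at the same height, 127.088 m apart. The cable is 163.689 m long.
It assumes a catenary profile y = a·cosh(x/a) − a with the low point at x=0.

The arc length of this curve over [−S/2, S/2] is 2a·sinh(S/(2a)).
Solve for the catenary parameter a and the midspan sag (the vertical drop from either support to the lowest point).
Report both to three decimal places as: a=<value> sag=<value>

seed: a₀ = √(S³/(24(L−S))) = √(127.088³/(24·36.601)) = 48.339786
iter 1: u=1.314528  f(a)=+3.296e+00  f'(a)=-1.793e+00  a ← 48.339786 − (+3.296e+00/-1.793e+00) = 50.178146
iter 2: u=1.266368  f(a)=+1.973e-01  f'(a)=-1.584e+00  a ← 50.178146 − (+1.973e-01/-1.584e+00) = 50.302732
iter 3: u=1.263232  f(a)=+8.071e-04  f'(a)=-1.571e+00  a ← 50.302732 − (+8.071e-04/-1.571e+00) = 50.303246
iter 4: u=1.263219  f(a)=+1.362e-08  f'(a)=-1.571e+00  a ← 50.303246 − (+1.362e-08/-1.571e+00) = 50.303246
iter 5: u=1.263219  f(a)=+0.000e+00  f'(a)=-1.571e+00  a ← 50.303246 − (+0.000e+00/-1.571e+00) = 50.303246
converged: |Δa| < 1e-12 after 5 iterations
sag = a·(cosh(S/(2a)) − 1) = 50.303246·(cosh(1.263219) − 1) = 45.764120
T_max/T_min = cosh(S/(2a)) = 1.909765

a=50.303 sag=45.764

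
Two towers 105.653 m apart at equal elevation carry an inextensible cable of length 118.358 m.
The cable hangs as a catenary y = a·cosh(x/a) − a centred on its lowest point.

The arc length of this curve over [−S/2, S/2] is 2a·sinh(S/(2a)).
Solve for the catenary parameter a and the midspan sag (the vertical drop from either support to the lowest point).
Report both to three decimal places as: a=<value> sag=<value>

seed: a₀ = √(S³/(24(L−S))) = √(105.653³/(24·12.705)) = 62.191323
iter 1: u=0.849419  f(a)=+4.663e-01  f'(a)=-4.388e-01  a ← 62.191323 − (+4.663e-01/-4.388e-01) = 63.253915
iter 2: u=0.835150  f(a)=+1.222e-02  f'(a)=-4.161e-01  a ← 63.253915 − (+1.222e-02/-4.161e-01) = 63.283281
iter 3: u=0.834762  f(a)=+8.891e-06  f'(a)=-4.155e-01  a ← 63.283281 − (+8.891e-06/-4.155e-01) = 63.283302
iter 4: u=0.834762  f(a)=+4.718e-12  f'(a)=-4.155e-01  a ← 63.283302 − (+4.718e-12/-4.155e-01) = 63.283302
converged: |Δa| < 1e-12 after 4 iterations
sag = a·(cosh(S/(2a)) − 1) = 63.283302·(cosh(0.834762) − 1) = 23.359241
T_max/T_min = cosh(S/(2a)) = 1.369122

a=63.283 sag=23.359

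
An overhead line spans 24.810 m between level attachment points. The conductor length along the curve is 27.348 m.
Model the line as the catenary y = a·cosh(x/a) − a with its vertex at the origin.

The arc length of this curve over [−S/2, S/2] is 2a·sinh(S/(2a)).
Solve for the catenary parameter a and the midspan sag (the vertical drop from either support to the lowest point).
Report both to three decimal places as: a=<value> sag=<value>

seed: a₀ = √(S³/(24(L−S))) = √(24.810³/(24·2.538)) = 15.833930
iter 1: u=0.783444  f(a)=+7.904e-02  f'(a)=-3.407e-01  a ← 15.833930 − (+7.904e-02/-3.407e-01) = 16.065922
iter 2: u=0.772131  f(a)=+1.771e-03  f'(a)=-3.256e-01  a ← 16.065922 − (+1.771e-03/-3.256e-01) = 16.071360
iter 3: u=0.771870  f(a)=+9.337e-07  f'(a)=-3.252e-01  a ← 16.071360 − (+9.337e-07/-3.252e-01) = 16.071363
iter 4: u=0.771870  f(a)=+2.593e-13  f'(a)=-3.252e-01  a ← 16.071363 − (+2.593e-13/-3.252e-01) = 16.071363
converged: |Δa| < 1e-12 after 4 iterations
sag = a·(cosh(S/(2a)) − 1) = 16.071363·(cosh(0.771870) − 1) = 5.029987
T_max/T_min = cosh(S/(2a)) = 1.312978

a=16.071 sag=5.030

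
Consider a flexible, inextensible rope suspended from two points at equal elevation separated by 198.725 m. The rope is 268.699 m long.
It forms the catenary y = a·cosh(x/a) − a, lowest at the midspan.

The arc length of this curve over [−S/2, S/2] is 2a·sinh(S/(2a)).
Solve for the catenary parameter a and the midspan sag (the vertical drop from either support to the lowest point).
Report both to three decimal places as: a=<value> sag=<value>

seed: a₀ = √(S³/(24(L−S))) = √(198.725³/(24·69.974)) = 68.360430
iter 1: u=1.453509  f(a)=+7.775e+00  f'(a)=-2.514e+00  a ← 68.360430 − (+7.775e+00/-2.514e+00) = 71.453370
iter 2: u=1.390592  f(a)=+5.588e-01  f'(a)=-2.164e+00  a ← 71.453370 − (+5.588e-01/-2.164e+00) = 71.711562
iter 3: u=1.385585  f(a)=+3.381e-03  f'(a)=-2.138e+00  a ← 71.711562 − (+3.381e-03/-2.138e+00) = 71.713143
iter 4: u=1.385555  f(a)=+1.254e-07  f'(a)=-2.138e+00  a ← 71.713143 − (+1.254e-07/-2.138e+00) = 71.713143
iter 5: u=1.385555  f(a)=+0.000e+00  f'(a)=-2.138e+00  a ← 71.713143 − (+0.000e+00/-2.138e+00) = 71.713143
converged: |Δa| < 1e-12 after 5 iterations
sag = a·(cosh(S/(2a)) − 1) = 71.713143·(cosh(1.385555) − 1) = 80.577904
T_max/T_min = cosh(S/(2a)) = 2.123614

a=71.713 sag=80.578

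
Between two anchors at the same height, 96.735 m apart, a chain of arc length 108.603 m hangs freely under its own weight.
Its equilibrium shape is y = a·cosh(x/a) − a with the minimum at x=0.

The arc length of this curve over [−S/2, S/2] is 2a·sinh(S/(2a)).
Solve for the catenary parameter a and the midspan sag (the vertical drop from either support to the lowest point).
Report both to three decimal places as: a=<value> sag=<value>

seed: a₀ = √(S³/(24(L−S))) = √(96.735³/(24·11.868)) = 56.374287
iter 1: u=0.857971  f(a)=+4.445e-01  f'(a)=-4.529e-01  a ← 56.374287 − (+4.445e-01/-4.529e-01) = 57.355920
iter 2: u=0.843287  f(a)=+1.188e-02  f'(a)=-4.290e-01  a ← 57.355920 − (+1.188e-02/-4.290e-01) = 57.383608
iter 3: u=0.842880  f(a)=+8.994e-06  f'(a)=-4.283e-01  a ← 57.383608 − (+8.994e-06/-4.283e-01) = 57.383629
iter 4: u=0.842880  f(a)=+5.159e-12  f'(a)=-4.283e-01  a ← 57.383629 − (+5.159e-12/-4.283e-01) = 57.383629
converged: |Δa| < 1e-12 after 4 iterations
sag = a·(cosh(S/(2a)) − 1) = 57.383629·(cosh(0.842880) − 1) = 21.619749
T_max/T_min = cosh(S/(2a)) = 1.376758

a=57.384 sag=21.620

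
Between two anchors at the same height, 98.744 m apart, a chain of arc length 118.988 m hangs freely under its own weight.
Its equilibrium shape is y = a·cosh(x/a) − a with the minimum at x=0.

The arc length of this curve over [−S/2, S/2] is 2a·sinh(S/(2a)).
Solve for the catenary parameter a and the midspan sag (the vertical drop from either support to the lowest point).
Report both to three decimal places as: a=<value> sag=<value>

seed: a₀ = √(S³/(24(L−S))) = √(98.744³/(24·20.244)) = 44.515606
iter 1: u=1.109094  f(a)=+1.282e+00  f'(a)=-1.026e+00  a ← 44.515606 − (+1.282e+00/-1.026e+00) = 45.764781
iter 2: u=1.078821  f(a)=+5.595e-02  f'(a)=-9.386e-01  a ← 45.764781 − (+5.595e-02/-9.386e-01) = 45.824392
iter 3: u=1.077417  f(a)=+1.173e-04  f'(a)=-9.347e-01  a ← 45.824392 − (+1.173e-04/-9.347e-01) = 45.824517
iter 4: u=1.077415  f(a)=+5.181e-10  f'(a)=-9.347e-01  a ← 45.824517 − (+5.181e-10/-9.347e-01) = 45.824517
iter 5: u=1.077415  f(a)=-1.421e-14  f'(a)=-9.347e-01  a ← 45.824517 − (-1.421e-14/-9.347e-01) = 45.824517
converged: |Δa| < 1e-12 after 5 iterations
sag = a·(cosh(S/(2a)) − 1) = 45.824517·(cosh(1.077415) − 1) = 29.271571
T_max/T_min = cosh(S/(2a)) = 1.638775

a=45.825 sag=29.272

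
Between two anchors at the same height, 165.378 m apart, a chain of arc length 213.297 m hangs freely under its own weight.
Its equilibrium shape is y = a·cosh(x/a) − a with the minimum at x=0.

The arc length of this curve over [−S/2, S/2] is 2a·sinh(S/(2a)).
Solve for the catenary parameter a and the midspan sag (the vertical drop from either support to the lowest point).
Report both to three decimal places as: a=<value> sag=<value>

a=65.275 sag=59.764

seed: a₀ = √(S³/(24(L−S))) = √(165.378³/(24·47.919)) = 62.712933
iter 1: u=1.318532  f(a)=+4.342e+00  f'(a)=-1.811e+00  a ← 62.712933 − (+4.342e+00/-1.811e+00) = 65.110647
iter 2: u=1.269977  f(a)=+2.614e-01  f'(a)=-1.599e+00  a ← 65.110647 − (+2.614e-01/-1.599e+00) = 65.274167
iter 3: u=1.266795  f(a)=+1.082e-03  f'(a)=-1.586e+00  a ← 65.274167 − (+1.082e-03/-1.586e+00) = 65.274850
iter 4: u=1.266782  f(a)=+1.871e-08  f'(a)=-1.586e+00  a ← 65.274850 − (+1.871e-08/-1.586e+00) = 65.274850
iter 5: u=1.266782  f(a)=+0.000e+00  f'(a)=-1.586e+00  a ← 65.274850 − (+0.000e+00/-1.586e+00) = 65.274850
converged: |Δa| < 1e-12 after 5 iterations
sag = a·(cosh(S/(2a)) − 1) = 65.274850·(cosh(1.266782) − 1) = 59.763978
T_max/T_min = cosh(S/(2a)) = 1.915574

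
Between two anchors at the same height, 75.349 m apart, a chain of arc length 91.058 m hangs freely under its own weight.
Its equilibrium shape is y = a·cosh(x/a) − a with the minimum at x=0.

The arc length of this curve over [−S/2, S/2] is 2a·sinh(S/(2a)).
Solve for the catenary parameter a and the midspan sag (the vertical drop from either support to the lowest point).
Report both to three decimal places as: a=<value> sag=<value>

seed: a₀ = √(S³/(24(L−S))) = √(75.349³/(24·15.709)) = 33.684984
iter 1: u=1.118436  f(a)=+1.012e+00  f'(a)=-1.055e+00  a ← 33.684984 − (+1.012e+00/-1.055e+00) = 34.644773
iter 2: u=1.087451  f(a)=+4.488e-02  f'(a)=-9.631e-01  a ← 34.644773 − (+4.488e-02/-9.631e-01) = 34.691372
iter 3: u=1.085990  f(a)=+9.726e-05  f'(a)=-9.589e-01  a ← 34.691372 − (+9.726e-05/-9.589e-01) = 34.691473
iter 4: u=1.085987  f(a)=+4.590e-10  f'(a)=-9.589e-01  a ← 34.691473 − (+4.590e-10/-9.589e-01) = 34.691473
iter 5: u=1.085987  f(a)=-1.421e-14  f'(a)=-9.589e-01  a ← 34.691473 − (-1.421e-14/-9.589e-01) = 34.691473
converged: |Δa| < 1e-12 after 5 iterations
sag = a·(cosh(S/(2a)) − 1) = 34.691473·(cosh(1.085987) − 1) = 22.548270
T_max/T_min = cosh(S/(2a)) = 1.649966

a=34.691 sag=22.548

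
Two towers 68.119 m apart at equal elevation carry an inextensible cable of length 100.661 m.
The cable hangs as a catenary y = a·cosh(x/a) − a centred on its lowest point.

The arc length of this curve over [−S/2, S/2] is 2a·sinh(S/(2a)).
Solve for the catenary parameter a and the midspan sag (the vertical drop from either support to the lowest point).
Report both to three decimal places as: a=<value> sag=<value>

seed: a₀ = √(S³/(24(L−S))) = √(68.119³/(24·32.542)) = 20.117530
iter 1: u=1.693026  f(a)=+4.995e+00  f'(a)=-4.263e+00  a ← 20.117530 − (+4.995e+00/-4.263e+00) = 21.289366
iter 2: u=1.599836  f(a)=+4.697e-01  f'(a)=-3.496e+00  a ← 21.289366 − (+4.697e-01/-3.496e+00) = 21.423740
iter 3: u=1.589802  f(a)=+5.105e-03  f'(a)=-3.420e+00  a ← 21.423740 − (+5.105e-03/-3.420e+00) = 21.425233
iter 4: u=1.589691  f(a)=+6.176e-07  f'(a)=-3.419e+00  a ← 21.425233 − (+6.176e-07/-3.419e+00) = 21.425233
iter 5: u=1.589691  f(a)=-1.421e-14  f'(a)=-3.419e+00  a ← 21.425233 − (-1.421e-14/-3.419e+00) = 21.425233
converged: |Δa| < 1e-12 after 5 iterations
sag = a·(cosh(S/(2a)) − 1) = 21.425233·(cosh(1.589691) − 1) = 33.275771
T_max/T_min = cosh(S/(2a)) = 2.553111

a=21.425 sag=33.276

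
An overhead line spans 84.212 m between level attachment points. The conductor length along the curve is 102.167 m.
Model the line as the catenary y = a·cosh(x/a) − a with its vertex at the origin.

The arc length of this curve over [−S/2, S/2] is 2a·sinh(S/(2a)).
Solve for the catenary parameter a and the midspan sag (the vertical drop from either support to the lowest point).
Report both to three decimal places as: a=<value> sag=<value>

a=38.364 sag=25.521

seed: a₀ = √(S³/(24(L−S))) = √(84.212³/(24·17.955)) = 37.227395
iter 1: u=1.131049  f(a)=+1.184e+00  f'(a)=-1.094e+00  a ← 37.227395 − (+1.184e+00/-1.094e+00) = 38.309943
iter 2: u=1.099088  f(a)=+5.361e-02  f'(a)=-9.968e-01  a ← 38.309943 − (+5.361e-02/-9.968e-01) = 38.363729
iter 3: u=1.097547  f(a)=+1.215e-04  f'(a)=-9.923e-01  a ← 38.363729 − (+1.215e-04/-9.923e-01) = 38.363852
iter 4: u=1.097544  f(a)=+6.264e-10  f'(a)=-9.922e-01  a ← 38.363852 − (+6.264e-10/-9.922e-01) = 38.363852
iter 5: u=1.097544  f(a)=-1.421e-14  f'(a)=-9.922e-01  a ← 38.363852 − (-1.421e-14/-9.922e-01) = 38.363852
converged: |Δa| < 1e-12 after 5 iterations
sag = a·(cosh(S/(2a)) − 1) = 38.363852·(cosh(1.097544) − 1) = 25.521273
T_max/T_min = cosh(S/(2a)) = 1.665243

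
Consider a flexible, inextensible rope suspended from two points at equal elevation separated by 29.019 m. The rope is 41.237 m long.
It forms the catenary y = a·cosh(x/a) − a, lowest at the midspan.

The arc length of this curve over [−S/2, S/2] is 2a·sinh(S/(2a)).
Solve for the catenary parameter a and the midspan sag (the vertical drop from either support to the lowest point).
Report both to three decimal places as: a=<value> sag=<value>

a=9.657 sag=13.111

seed: a₀ = √(S³/(24(L−S))) = √(29.019³/(24·12.218)) = 9.128890
iter 1: u=1.589405  f(a)=+1.639e+00  f'(a)=-3.417e+00  a ← 9.128890 − (+1.639e+00/-3.417e+00) = 9.608682
iter 2: u=1.510041  f(a)=+1.381e-01  f'(a)=-2.863e+00  a ← 9.608682 − (+1.381e-01/-2.863e+00) = 9.656917
iter 3: u=1.502498  f(a)=+1.180e-03  f'(a)=-2.815e+00  a ← 9.656917 − (+1.180e-03/-2.815e+00) = 9.657336
iter 4: u=1.502433  f(a)=+8.765e-08  f'(a)=-2.814e+00  a ← 9.657336 − (+8.765e-08/-2.814e+00) = 9.657336
iter 5: u=1.502433  f(a)=+0.000e+00  f'(a)=-2.814e+00  a ← 9.657336 − (+0.000e+00/-2.814e+00) = 9.657336
converged: |Δa| < 1e-12 after 5 iterations
sag = a·(cosh(S/(2a)) − 1) = 9.657336·(cosh(1.502433) − 1) = 13.110771
T_max/T_min = cosh(S/(2a)) = 2.357597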